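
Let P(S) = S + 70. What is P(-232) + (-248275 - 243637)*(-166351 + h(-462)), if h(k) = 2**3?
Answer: 81826117654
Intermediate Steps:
h(k) = 8
P(S) = 70 + S
P(-232) + (-248275 - 243637)*(-166351 + h(-462)) = (70 - 232) + (-248275 - 243637)*(-166351 + 8) = -162 - 491912*(-166343) = -162 + 81826117816 = 81826117654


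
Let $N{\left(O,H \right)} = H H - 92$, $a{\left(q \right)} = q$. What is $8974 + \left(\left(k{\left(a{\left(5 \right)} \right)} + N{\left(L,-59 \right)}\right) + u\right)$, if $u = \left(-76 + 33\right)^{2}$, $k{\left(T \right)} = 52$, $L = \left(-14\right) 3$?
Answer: $14264$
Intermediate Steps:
$L = -42$
$N{\left(O,H \right)} = -92 + H^{2}$ ($N{\left(O,H \right)} = H^{2} - 92 = -92 + H^{2}$)
$u = 1849$ ($u = \left(-43\right)^{2} = 1849$)
$8974 + \left(\left(k{\left(a{\left(5 \right)} \right)} + N{\left(L,-59 \right)}\right) + u\right) = 8974 + \left(\left(52 - \left(92 - \left(-59\right)^{2}\right)\right) + 1849\right) = 8974 + \left(\left(52 + \left(-92 + 3481\right)\right) + 1849\right) = 8974 + \left(\left(52 + 3389\right) + 1849\right) = 8974 + \left(3441 + 1849\right) = 8974 + 5290 = 14264$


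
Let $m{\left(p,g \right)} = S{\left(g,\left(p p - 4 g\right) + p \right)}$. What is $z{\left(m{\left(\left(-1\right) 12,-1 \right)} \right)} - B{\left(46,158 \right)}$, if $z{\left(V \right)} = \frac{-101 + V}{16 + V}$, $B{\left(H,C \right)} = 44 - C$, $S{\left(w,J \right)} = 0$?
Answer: $\frac{1723}{16} \approx 107.69$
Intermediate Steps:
$m{\left(p,g \right)} = 0$
$z{\left(V \right)} = \frac{-101 + V}{16 + V}$
$z{\left(m{\left(\left(-1\right) 12,-1 \right)} \right)} - B{\left(46,158 \right)} = \frac{-101 + 0}{16 + 0} - \left(44 - 158\right) = \frac{1}{16} \left(-101\right) - \left(44 - 158\right) = \frac{1}{16} \left(-101\right) - -114 = - \frac{101}{16} + 114 = \frac{1723}{16}$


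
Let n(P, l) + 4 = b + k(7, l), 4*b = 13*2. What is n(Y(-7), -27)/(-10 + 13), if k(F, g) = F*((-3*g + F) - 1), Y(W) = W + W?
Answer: 1223/6 ≈ 203.83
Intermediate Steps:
b = 13/2 (b = (13*2)/4 = (1/4)*26 = 13/2 ≈ 6.5000)
Y(W) = 2*W
k(F, g) = F*(-1 + F - 3*g) (k(F, g) = F*((F - 3*g) - 1) = F*(-1 + F - 3*g))
n(P, l) = 89/2 - 21*l (n(P, l) = -4 + (13/2 + 7*(-1 + 7 - 3*l)) = -4 + (13/2 + 7*(6 - 3*l)) = -4 + (13/2 + (42 - 21*l)) = -4 + (97/2 - 21*l) = 89/2 - 21*l)
n(Y(-7), -27)/(-10 + 13) = (89/2 - 21*(-27))/(-10 + 13) = (89/2 + 567)/3 = (1223/2)*(1/3) = 1223/6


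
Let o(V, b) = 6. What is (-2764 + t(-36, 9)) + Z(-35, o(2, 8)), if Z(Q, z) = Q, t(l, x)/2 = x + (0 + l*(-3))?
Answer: -2565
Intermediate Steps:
t(l, x) = -6*l + 2*x (t(l, x) = 2*(x + (0 + l*(-3))) = 2*(x + (0 - 3*l)) = 2*(x - 3*l) = -6*l + 2*x)
(-2764 + t(-36, 9)) + Z(-35, o(2, 8)) = (-2764 + (-6*(-36) + 2*9)) - 35 = (-2764 + (216 + 18)) - 35 = (-2764 + 234) - 35 = -2530 - 35 = -2565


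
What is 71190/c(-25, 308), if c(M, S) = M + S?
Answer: 71190/283 ≈ 251.55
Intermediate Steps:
71190/c(-25, 308) = 71190/(-25 + 308) = 71190/283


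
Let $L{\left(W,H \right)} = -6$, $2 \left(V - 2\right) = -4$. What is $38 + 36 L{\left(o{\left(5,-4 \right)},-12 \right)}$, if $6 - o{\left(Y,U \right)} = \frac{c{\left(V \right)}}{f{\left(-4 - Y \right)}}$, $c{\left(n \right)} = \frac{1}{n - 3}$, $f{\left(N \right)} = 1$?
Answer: $-178$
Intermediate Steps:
$V = 0$ ($V = 2 + \frac{1}{2} \left(-4\right) = 2 - 2 = 0$)
$c{\left(n \right)} = \frac{1}{-3 + n}$
$o{\left(Y,U \right)} = \frac{19}{3}$ ($o{\left(Y,U \right)} = 6 - \frac{1}{\left(-3 + 0\right) 1} = 6 - \frac{1}{-3} \cdot 1 = 6 - \left(- \frac{1}{3}\right) 1 = 6 - - \frac{1}{3} = 6 + \frac{1}{3} = \frac{19}{3}$)
$38 + 36 L{\left(o{\left(5,-4 \right)},-12 \right)} = 38 + 36 \left(-6\right) = 38 - 216 = -178$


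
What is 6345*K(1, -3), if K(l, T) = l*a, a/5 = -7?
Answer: -222075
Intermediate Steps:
a = -35 (a = 5*(-7) = -35)
K(l, T) = -35*l (K(l, T) = l*(-35) = -35*l)
6345*K(1, -3) = 6345*(-35*1) = 6345*(-35) = -222075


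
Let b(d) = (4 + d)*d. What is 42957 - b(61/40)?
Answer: 68717719/1600 ≈ 42949.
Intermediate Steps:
b(d) = d*(4 + d)
42957 - b(61/40) = 42957 - 61/40*(4 + 61/40) = 42957 - 61*(1/40)*(4 + 61*(1/40)) = 42957 - 61*(4 + 61/40)/40 = 42957 - 61*221/(40*40) = 42957 - 1*13481/1600 = 42957 - 13481/1600 = 68717719/1600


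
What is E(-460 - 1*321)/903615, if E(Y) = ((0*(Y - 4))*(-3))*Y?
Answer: 0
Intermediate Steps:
E(Y) = 0 (E(Y) = ((0*(-4 + Y))*(-3))*Y = (0*(-3))*Y = 0*Y = 0)
E(-460 - 1*321)/903615 = 0/903615 = 0*(1/903615) = 0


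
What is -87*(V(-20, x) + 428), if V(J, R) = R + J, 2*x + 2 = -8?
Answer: -35061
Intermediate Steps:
x = -5 (x = -1 + (½)*(-8) = -1 - 4 = -5)
V(J, R) = J + R
-87*(V(-20, x) + 428) = -87*((-20 - 5) + 428) = -87*(-25 + 428) = -87*403 = -35061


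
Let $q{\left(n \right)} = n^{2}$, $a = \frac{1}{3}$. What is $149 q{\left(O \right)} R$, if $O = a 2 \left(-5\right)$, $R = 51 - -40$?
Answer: $\frac{1355900}{9} \approx 1.5066 \cdot 10^{5}$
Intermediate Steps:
$a = \frac{1}{3} \approx 0.33333$
$R = 91$ ($R = 51 + 40 = 91$)
$O = - \frac{10}{3}$ ($O = \frac{1}{3} \cdot 2 \left(-5\right) = \frac{2}{3} \left(-5\right) = - \frac{10}{3} \approx -3.3333$)
$149 q{\left(O \right)} R = 149 \left(- \frac{10}{3}\right)^{2} \cdot 91 = 149 \cdot \frac{100}{9} \cdot 91 = \frac{14900}{9} \cdot 91 = \frac{1355900}{9}$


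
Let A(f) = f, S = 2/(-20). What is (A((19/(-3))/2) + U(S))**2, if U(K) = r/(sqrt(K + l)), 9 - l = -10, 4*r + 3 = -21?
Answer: 3007/252 + 38*sqrt(210)/63 ≈ 20.673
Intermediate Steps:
r = -6 (r = -3/4 + (1/4)*(-21) = -3/4 - 21/4 = -6)
S = -1/10 (S = 2*(-1/20) = -1/10 ≈ -0.10000)
l = 19 (l = 9 - 1*(-10) = 9 + 10 = 19)
U(K) = -6/sqrt(19 + K) (U(K) = -6/sqrt(K + 19) = -6/sqrt(19 + K))
(A((19/(-3))/2) + U(S))**2 = ((19/(-3))/2 - 6/sqrt(19 - 1/10))**2 = ((19*(-1/3))*(1/2) - 2*sqrt(210)/21)**2 = (-19/3*1/2 - 2*sqrt(210)/21)**2 = (-19/6 - 2*sqrt(210)/21)**2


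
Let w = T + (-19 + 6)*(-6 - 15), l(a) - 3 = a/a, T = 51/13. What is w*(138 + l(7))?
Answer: 511200/13 ≈ 39323.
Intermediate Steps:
T = 51/13 (T = 51*(1/13) = 51/13 ≈ 3.9231)
l(a) = 4 (l(a) = 3 + a/a = 3 + 1 = 4)
w = 3600/13 (w = 51/13 + (-19 + 6)*(-6 - 15) = 51/13 - 13*(-21) = 51/13 + 273 = 3600/13 ≈ 276.92)
w*(138 + l(7)) = 3600*(138 + 4)/13 = (3600/13)*142 = 511200/13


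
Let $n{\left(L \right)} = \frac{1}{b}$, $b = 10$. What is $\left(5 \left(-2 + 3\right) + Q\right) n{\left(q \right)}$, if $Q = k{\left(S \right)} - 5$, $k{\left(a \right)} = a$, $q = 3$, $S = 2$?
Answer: $\frac{1}{5} \approx 0.2$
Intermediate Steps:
$n{\left(L \right)} = \frac{1}{10}$
$Q = -3$ ($Q = 2 - 5 = -3$)
$\left(5 \left(-2 + 3\right) + Q\right) n{\left(q \right)} = \left(5 \left(-2 + 3\right) - 3\right) \frac{1}{10} = \left(5 \cdot 1 - 3\right) \frac{1}{10} = \left(5 - 3\right) \frac{1}{10} = 2 \cdot \frac{1}{10} = \frac{1}{5}$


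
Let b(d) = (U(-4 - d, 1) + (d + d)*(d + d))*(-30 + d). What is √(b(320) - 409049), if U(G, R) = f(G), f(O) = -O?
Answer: √118468911 ≈ 10884.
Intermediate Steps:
U(G, R) = -G
b(d) = (-30 + d)*(4 + d + 4*d²) (b(d) = (-(-4 - d) + (d + d)*(d + d))*(-30 + d) = ((4 + d) + (2*d)*(2*d))*(-30 + d) = ((4 + d) + 4*d²)*(-30 + d) = (4 + d + 4*d²)*(-30 + d) = (-30 + d)*(4 + d + 4*d²))
√(b(320) - 409049) = √((-120 - 119*320² - 26*320 + 4*320³) - 409049) = √((-120 - 119*102400 - 8320 + 4*32768000) - 409049) = √((-120 - 12185600 - 8320 + 131072000) - 409049) = √(118877960 - 409049) = √118468911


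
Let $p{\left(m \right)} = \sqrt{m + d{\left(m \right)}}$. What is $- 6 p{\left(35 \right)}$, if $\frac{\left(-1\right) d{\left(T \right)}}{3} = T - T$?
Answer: $- 6 \sqrt{35} \approx -35.496$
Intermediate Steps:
$d{\left(T \right)} = 0$ ($d{\left(T \right)} = - 3 \left(T - T\right) = \left(-3\right) 0 = 0$)
$p{\left(m \right)} = \sqrt{m}$ ($p{\left(m \right)} = \sqrt{m + 0} = \sqrt{m}$)
$- 6 p{\left(35 \right)} = - 6 \sqrt{35}$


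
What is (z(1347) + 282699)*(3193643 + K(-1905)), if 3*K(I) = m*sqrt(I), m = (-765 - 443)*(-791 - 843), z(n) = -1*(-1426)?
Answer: 907393817375 + 560826382000*I*sqrt(1905)/3 ≈ 9.0739e+11 + 8.1593e+12*I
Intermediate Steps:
z(n) = 1426
m = 1973872 (m = -1208*(-1634) = 1973872)
K(I) = 1973872*sqrt(I)/3 (K(I) = (1973872*sqrt(I))/3 = 1973872*sqrt(I)/3)
(z(1347) + 282699)*(3193643 + K(-1905)) = (1426 + 282699)*(3193643 + 1973872*sqrt(-1905)/3) = 284125*(3193643 + 1973872*(I*sqrt(1905))/3) = 284125*(3193643 + 1973872*I*sqrt(1905)/3) = 907393817375 + 560826382000*I*sqrt(1905)/3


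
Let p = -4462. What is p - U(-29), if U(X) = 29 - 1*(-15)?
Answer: -4506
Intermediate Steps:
U(X) = 44 (U(X) = 29 + 15 = 44)
p - U(-29) = -4462 - 1*44 = -4462 - 44 = -4506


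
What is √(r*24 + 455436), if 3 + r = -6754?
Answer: 2*√73317 ≈ 541.54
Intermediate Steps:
r = -6757 (r = -3 - 6754 = -6757)
√(r*24 + 455436) = √(-6757*24 + 455436) = √(-162168 + 455436) = √293268 = 2*√73317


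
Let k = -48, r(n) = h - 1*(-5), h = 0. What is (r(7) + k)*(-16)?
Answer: 688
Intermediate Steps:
r(n) = 5 (r(n) = 0 - 1*(-5) = 0 + 5 = 5)
(r(7) + k)*(-16) = (5 - 48)*(-16) = -43*(-16) = 688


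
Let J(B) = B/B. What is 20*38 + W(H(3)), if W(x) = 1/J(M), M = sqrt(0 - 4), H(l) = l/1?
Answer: 761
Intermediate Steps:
H(l) = l (H(l) = l*1 = l)
M = 2*I (M = sqrt(-4) = 2*I ≈ 2.0*I)
J(B) = 1
W(x) = 1 (W(x) = 1/1 = 1)
20*38 + W(H(3)) = 20*38 + 1 = 760 + 1 = 761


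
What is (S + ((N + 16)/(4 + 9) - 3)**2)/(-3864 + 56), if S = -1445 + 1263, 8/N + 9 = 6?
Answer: 38699/827424 ≈ 0.046770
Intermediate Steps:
N = -8/3 (N = 8/(-9 + 6) = 8/(-3) = 8*(-1/3) = -8/3 ≈ -2.6667)
S = -182
(S + ((N + 16)/(4 + 9) - 3)**2)/(-3864 + 56) = (-182 + ((-8/3 + 16)/(4 + 9) - 3)**2)/(-3864 + 56) = (-182 + ((40/3)/13 - 3)**2)/(-3808) = (-182 + ((40/3)*(1/13) - 3)**2)*(-1/3808) = (-182 + (40/39 - 3)**2)*(-1/3808) = (-182 + (-77/39)**2)*(-1/3808) = (-182 + 5929/1521)*(-1/3808) = -270893/1521*(-1/3808) = 38699/827424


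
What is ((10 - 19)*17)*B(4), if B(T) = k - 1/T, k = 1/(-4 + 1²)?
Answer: 357/4 ≈ 89.250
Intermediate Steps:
k = -⅓ (k = 1/(-4 + 1) = 1/(-3) = -⅓ ≈ -0.33333)
B(T) = -⅓ - 1/T
((10 - 19)*17)*B(4) = ((10 - 19)*17)*((⅓)*(-3 - 1*4)/4) = (-9*17)*((⅓)*(¼)*(-3 - 4)) = -51*(-7)/4 = -153*(-7/12) = 357/4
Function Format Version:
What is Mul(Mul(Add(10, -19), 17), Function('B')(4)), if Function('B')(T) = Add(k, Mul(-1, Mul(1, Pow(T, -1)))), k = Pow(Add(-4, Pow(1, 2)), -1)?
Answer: Rational(357, 4) ≈ 89.250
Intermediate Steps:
k = Rational(-1, 3) (k = Pow(Add(-4, 1), -1) = Pow(-3, -1) = Rational(-1, 3) ≈ -0.33333)
Function('B')(T) = Add(Rational(-1, 3), Mul(-1, Pow(T, -1))) (Function('B')(T) = Add(Rational(-1, 3), Mul(-1, Mul(1, Pow(T, -1)))) = Add(Rational(-1, 3), Mul(-1, Pow(T, -1))))
Mul(Mul(Add(10, -19), 17), Function('B')(4)) = Mul(Mul(Add(10, -19), 17), Mul(Rational(1, 3), Pow(4, -1), Add(-3, Mul(-1, 4)))) = Mul(Mul(-9, 17), Mul(Rational(1, 3), Rational(1, 4), Add(-3, -4))) = Mul(-153, Mul(Rational(1, 3), Rational(1, 4), -7)) = Mul(-153, Rational(-7, 12)) = Rational(357, 4)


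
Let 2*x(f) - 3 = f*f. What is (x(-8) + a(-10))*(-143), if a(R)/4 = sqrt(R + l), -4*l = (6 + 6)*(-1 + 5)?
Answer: -9581/2 - 572*I*sqrt(22) ≈ -4790.5 - 2682.9*I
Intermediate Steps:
l = -12 (l = -(6 + 6)*(-1 + 5)/4 = -3*4 = -1/4*48 = -12)
x(f) = 3/2 + f**2/2 (x(f) = 3/2 + (f*f)/2 = 3/2 + f**2/2)
a(R) = 4*sqrt(-12 + R) (a(R) = 4*sqrt(R - 12) = 4*sqrt(-12 + R))
(x(-8) + a(-10))*(-143) = ((3/2 + (1/2)*(-8)**2) + 4*sqrt(-12 - 10))*(-143) = ((3/2 + (1/2)*64) + 4*sqrt(-22))*(-143) = ((3/2 + 32) + 4*(I*sqrt(22)))*(-143) = (67/2 + 4*I*sqrt(22))*(-143) = -9581/2 - 572*I*sqrt(22)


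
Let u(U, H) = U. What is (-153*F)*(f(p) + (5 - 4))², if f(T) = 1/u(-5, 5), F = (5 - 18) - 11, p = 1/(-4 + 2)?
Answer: 58752/25 ≈ 2350.1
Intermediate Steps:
p = -½ (p = 1/(-2) = -½ ≈ -0.50000)
F = -24 (F = -13 - 11 = -24)
f(T) = -⅕ (f(T) = 1/(-5) = -⅕)
(-153*F)*(f(p) + (5 - 4))² = (-153*(-24))*(-⅕ + (5 - 4))² = 3672*(-⅕ + 1)² = 3672*(⅘)² = 3672*(16/25) = 58752/25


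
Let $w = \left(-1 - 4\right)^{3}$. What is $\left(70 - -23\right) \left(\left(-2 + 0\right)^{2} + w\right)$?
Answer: $-11253$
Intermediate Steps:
$w = -125$ ($w = \left(-5\right)^{3} = -125$)
$\left(70 - -23\right) \left(\left(-2 + 0\right)^{2} + w\right) = \left(70 - -23\right) \left(\left(-2 + 0\right)^{2} - 125\right) = \left(70 + 23\right) \left(\left(-2\right)^{2} - 125\right) = 93 \left(4 - 125\right) = 93 \left(-121\right) = -11253$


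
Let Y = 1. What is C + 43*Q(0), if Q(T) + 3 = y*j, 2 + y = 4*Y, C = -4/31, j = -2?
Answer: -9335/31 ≈ -301.13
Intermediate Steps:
C = -4/31 (C = -4*1/31 = -4/31 ≈ -0.12903)
y = 2 (y = -2 + 4*1 = -2 + 4 = 2)
Q(T) = -7 (Q(T) = -3 + 2*(-2) = -3 - 4 = -7)
C + 43*Q(0) = -4/31 + 43*(-7) = -4/31 - 301 = -9335/31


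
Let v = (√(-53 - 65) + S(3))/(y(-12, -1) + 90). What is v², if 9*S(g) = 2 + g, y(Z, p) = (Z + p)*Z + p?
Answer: -9533/4862025 + 2*I*√118/108045 ≈ -0.0019607 + 0.00020108*I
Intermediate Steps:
y(Z, p) = p + Z*(Z + p) (y(Z, p) = Z*(Z + p) + p = p + Z*(Z + p))
S(g) = 2/9 + g/9 (S(g) = (2 + g)/9 = 2/9 + g/9)
v = 1/441 + I*√118/245 (v = (√(-53 - 65) + (2/9 + (⅑)*3))/((-1 + (-12)² - 12*(-1)) + 90) = (√(-118) + (2/9 + ⅓))/((-1 + 144 + 12) + 90) = (I*√118 + 5/9)/(155 + 90) = (5/9 + I*√118)/245 = (5/9 + I*√118)*(1/245) = 1/441 + I*√118/245 ≈ 0.0022676 + 0.044338*I)
v² = (1/441 + I*√118/245)²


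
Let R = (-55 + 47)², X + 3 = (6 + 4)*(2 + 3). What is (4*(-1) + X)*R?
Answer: 2752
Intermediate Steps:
X = 47 (X = -3 + (6 + 4)*(2 + 3) = -3 + 10*5 = -3 + 50 = 47)
R = 64 (R = (-8)² = 64)
(4*(-1) + X)*R = (4*(-1) + 47)*64 = (-4 + 47)*64 = 43*64 = 2752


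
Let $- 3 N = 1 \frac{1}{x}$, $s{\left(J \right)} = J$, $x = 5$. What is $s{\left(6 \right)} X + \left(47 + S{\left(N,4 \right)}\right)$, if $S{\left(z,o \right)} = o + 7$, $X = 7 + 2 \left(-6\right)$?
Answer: $28$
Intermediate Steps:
$X = -5$ ($X = 7 - 12 = -5$)
$N = - \frac{1}{15}$ ($N = - \frac{1 \cdot \frac{1}{5}}{3} = \left(- \frac{1}{3}\right) \frac{1}{5} = - \frac{1}{15} \approx -0.066667$)
$S{\left(z,o \right)} = 7 + o$
$s{\left(6 \right)} X + \left(47 + S{\left(N,4 \right)}\right) = 6 \left(-5\right) + \left(47 + \left(7 + 4\right)\right) = -30 + \left(47 + 11\right) = -30 + 58 = 28$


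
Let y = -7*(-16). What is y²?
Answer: 12544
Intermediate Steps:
y = 112
y² = 112² = 12544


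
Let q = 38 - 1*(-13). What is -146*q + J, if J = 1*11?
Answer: -7435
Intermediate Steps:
J = 11
q = 51 (q = 38 + 13 = 51)
-146*q + J = -146*51 + 11 = -7446 + 11 = -7435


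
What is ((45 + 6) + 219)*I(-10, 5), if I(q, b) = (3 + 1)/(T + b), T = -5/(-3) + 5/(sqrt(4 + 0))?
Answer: 1296/11 ≈ 117.82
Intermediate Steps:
T = 25/6 (T = -5*(-1/3) + 5/(sqrt(4)) = 5/3 + 5/2 = 25/6 ≈ 4.1667)
I(q, b) = 4/(25/6 + b) (I(q, b) = (3 + 1)/(25/6 + b) = 4/(25/6 + b))
((45 + 6) + 219)*I(-10, 5) = ((45 + 6) + 219)*(24/(25 + 6*5)) = (51 + 219)*(24/(25 + 30)) = 270*(24/55) = 1296/11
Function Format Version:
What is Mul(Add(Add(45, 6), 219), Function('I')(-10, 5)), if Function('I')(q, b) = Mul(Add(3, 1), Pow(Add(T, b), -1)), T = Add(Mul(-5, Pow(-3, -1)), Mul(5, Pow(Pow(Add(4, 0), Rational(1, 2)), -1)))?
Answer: Rational(1296, 11) ≈ 117.82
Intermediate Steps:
T = Rational(25, 6) (T = Add(Mul(-5, Rational(-1, 3)), Mul(5, Pow(Pow(4, Rational(1, 2)), -1))) = Add(Rational(5, 3), Mul(5, Pow(2, -1))) = Add(Rational(5, 3), Mul(5, Rational(1, 2))) = Add(Rational(5, 3), Rational(5, 2)) = Rational(25, 6) ≈ 4.1667)
Function('I')(q, b) = Mul(4, Pow(Add(Rational(25, 6), b), -1)) (Function('I')(q, b) = Mul(Add(3, 1), Pow(Add(Rational(25, 6), b), -1)) = Mul(4, Pow(Add(Rational(25, 6), b), -1)))
Mul(Add(Add(45, 6), 219), Function('I')(-10, 5)) = Mul(Add(Add(45, 6), 219), Mul(24, Pow(Add(25, Mul(6, 5)), -1))) = Mul(Add(51, 219), Mul(24, Pow(Add(25, 30), -1))) = Mul(270, Mul(24, Pow(55, -1))) = Mul(270, Mul(24, Rational(1, 55))) = Mul(270, Rational(24, 55)) = Rational(1296, 11)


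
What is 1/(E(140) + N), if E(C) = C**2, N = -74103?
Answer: -1/54503 ≈ -1.8348e-5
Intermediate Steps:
1/(E(140) + N) = 1/(140**2 - 74103) = 1/(19600 - 74103) = 1/(-54503) = -1/54503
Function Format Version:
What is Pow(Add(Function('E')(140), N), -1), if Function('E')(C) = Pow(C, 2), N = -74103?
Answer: Rational(-1, 54503) ≈ -1.8348e-5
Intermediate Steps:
Pow(Add(Function('E')(140), N), -1) = Pow(Add(Pow(140, 2), -74103), -1) = Pow(Add(19600, -74103), -1) = Pow(-54503, -1) = Rational(-1, 54503)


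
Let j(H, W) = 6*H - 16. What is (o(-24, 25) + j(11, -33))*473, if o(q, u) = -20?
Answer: 14190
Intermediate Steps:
j(H, W) = -16 + 6*H
(o(-24, 25) + j(11, -33))*473 = (-20 + (-16 + 6*11))*473 = (-20 + (-16 + 66))*473 = (-20 + 50)*473 = 30*473 = 14190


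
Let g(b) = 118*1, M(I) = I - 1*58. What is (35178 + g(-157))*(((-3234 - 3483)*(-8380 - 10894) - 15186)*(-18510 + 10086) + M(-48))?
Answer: -38489308304246464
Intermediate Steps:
M(I) = -58 + I (M(I) = I - 58 = -58 + I)
g(b) = 118
(35178 + g(-157))*(((-3234 - 3483)*(-8380 - 10894) - 15186)*(-18510 + 10086) + M(-48)) = (35178 + 118)*(((-3234 - 3483)*(-8380 - 10894) - 15186)*(-18510 + 10086) + (-58 - 48)) = 35296*((-6717*(-19274) - 15186)*(-8424) - 106) = 35296*((129463458 - 15186)*(-8424) - 106) = 35296*(129448272*(-8424) - 106) = 35296*(-1090472243328 - 106) = 35296*(-1090472243434) = -38489308304246464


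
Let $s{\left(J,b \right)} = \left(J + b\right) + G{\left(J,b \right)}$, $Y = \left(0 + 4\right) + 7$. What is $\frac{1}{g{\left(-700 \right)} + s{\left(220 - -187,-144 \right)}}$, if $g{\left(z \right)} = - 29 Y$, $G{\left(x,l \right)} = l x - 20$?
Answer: $- \frac{1}{58684} \approx -1.704 \cdot 10^{-5}$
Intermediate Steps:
$G{\left(x,l \right)} = -20 + l x$
$Y = 11$ ($Y = 4 + 7 = 11$)
$s{\left(J,b \right)} = -20 + J + b + J b$ ($s{\left(J,b \right)} = \left(J + b\right) + \left(-20 + b J\right) = \left(J + b\right) + \left(-20 + J b\right) = -20 + J + b + J b$)
$g{\left(z \right)} = -319$ ($g{\left(z \right)} = \left(-29\right) 11 = -319$)
$\frac{1}{g{\left(-700 \right)} + s{\left(220 - -187,-144 \right)}} = \frac{1}{-319 + \left(-20 + \left(220 - -187\right) - 144 + \left(220 - -187\right) \left(-144\right)\right)} = \frac{1}{-319 + \left(-20 + \left(220 + 187\right) - 144 + \left(220 + 187\right) \left(-144\right)\right)} = \frac{1}{-319 + \left(-20 + 407 - 144 + 407 \left(-144\right)\right)} = \frac{1}{-319 - 58365} = \frac{1}{-58684} = - \frac{1}{58684}$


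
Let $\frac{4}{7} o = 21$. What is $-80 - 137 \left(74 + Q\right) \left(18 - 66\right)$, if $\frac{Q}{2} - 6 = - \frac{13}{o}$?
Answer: $\frac{27479376}{49} \approx 5.608 \cdot 10^{5}$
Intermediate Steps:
$o = \frac{147}{4}$ ($o = \frac{7}{4} \cdot 21 = \frac{147}{4} \approx 36.75$)
$Q = \frac{1660}{147}$ ($Q = 12 + 2 \left(- \frac{13}{\frac{147}{4}}\right) = 12 + 2 \left(\left(-13\right) \frac{4}{147}\right) = 12 + 2 \left(- \frac{52}{147}\right) = 12 - \frac{104}{147} = \frac{1660}{147} \approx 11.293$)
$-80 - 137 \left(74 + Q\right) \left(18 - 66\right) = -80 - 137 \left(74 + \frac{1660}{147}\right) \left(18 - 66\right) = -80 - 137 \cdot \frac{12538}{147} \left(-48\right) = -80 - - \frac{27483296}{49} = -80 + \frac{27483296}{49} = \frac{27479376}{49}$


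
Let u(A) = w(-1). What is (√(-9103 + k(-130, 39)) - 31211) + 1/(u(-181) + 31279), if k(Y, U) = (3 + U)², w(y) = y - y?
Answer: -976248868/31279 + I*√7339 ≈ -31211.0 + 85.668*I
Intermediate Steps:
w(y) = 0
u(A) = 0
(√(-9103 + k(-130, 39)) - 31211) + 1/(u(-181) + 31279) = (√(-9103 + (3 + 39)²) - 31211) + 1/(0 + 31279) = (√(-9103 + 42²) - 31211) + 1/31279 = (√(-9103 + 1764) - 31211) + 1/31279 = (√(-7339) - 31211) + 1/31279 = (I*√7339 - 31211) + 1/31279 = (-31211 + I*√7339) + 1/31279 = -976248868/31279 + I*√7339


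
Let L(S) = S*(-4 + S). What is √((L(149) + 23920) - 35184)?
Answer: 3*√1149 ≈ 101.69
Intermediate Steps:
√((L(149) + 23920) - 35184) = √((149*(-4 + 149) + 23920) - 35184) = √((149*145 + 23920) - 35184) = √((21605 + 23920) - 35184) = √(45525 - 35184) = √10341 = 3*√1149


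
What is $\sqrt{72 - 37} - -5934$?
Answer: $5934 + \sqrt{35} \approx 5939.9$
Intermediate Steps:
$\sqrt{72 - 37} - -5934 = \sqrt{35} + 5934 = 5934 + \sqrt{35}$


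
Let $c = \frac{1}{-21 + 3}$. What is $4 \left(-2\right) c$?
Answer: $\frac{4}{9} \approx 0.44444$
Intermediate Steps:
$c = - \frac{1}{18}$ ($c = \frac{1}{-18} = - \frac{1}{18} \approx -0.055556$)
$4 \left(-2\right) c = 4 \left(-2\right) \left(- \frac{1}{18}\right) = \left(-8\right) \left(- \frac{1}{18}\right) = \frac{4}{9}$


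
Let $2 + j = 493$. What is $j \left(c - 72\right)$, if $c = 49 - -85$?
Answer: $30442$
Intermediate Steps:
$j = 491$ ($j = -2 + 493 = 491$)
$c = 134$ ($c = 49 + 85 = 134$)
$j \left(c - 72\right) = 491 \left(134 - 72\right) = 491 \cdot 62 = 30442$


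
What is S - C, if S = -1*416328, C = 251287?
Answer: -667615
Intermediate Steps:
S = -416328
S - C = -416328 - 1*251287 = -416328 - 251287 = -667615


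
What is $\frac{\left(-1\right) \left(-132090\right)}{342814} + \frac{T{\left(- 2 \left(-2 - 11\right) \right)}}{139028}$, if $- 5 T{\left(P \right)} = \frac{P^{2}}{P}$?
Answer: $\frac{22953032359}{59575930990} \approx 0.38527$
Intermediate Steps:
$T{\left(P \right)} = - \frac{P}{5}$ ($T{\left(P \right)} = - \frac{P^{2} \frac{1}{P}}{5} = - \frac{P}{5}$)
$\frac{\left(-1\right) \left(-132090\right)}{342814} + \frac{T{\left(- 2 \left(-2 - 11\right) \right)}}{139028} = \frac{\left(-1\right) \left(-132090\right)}{342814} + \frac{\left(- \frac{1}{5}\right) \left(- 2 \left(-2 - 11\right)\right)}{139028} = 132090 \cdot \frac{1}{342814} + - \frac{\left(-2\right) \left(-13\right)}{5} \cdot \frac{1}{139028} = \frac{66045}{171407} + \left(- \frac{1}{5}\right) 26 \cdot \frac{1}{139028} = \frac{66045}{171407} - \frac{13}{347570} = \frac{22953032359}{59575930990}$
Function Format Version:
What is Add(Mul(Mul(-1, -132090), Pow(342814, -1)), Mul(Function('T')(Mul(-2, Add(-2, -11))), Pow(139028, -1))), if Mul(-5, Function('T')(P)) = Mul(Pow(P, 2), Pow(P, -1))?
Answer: Rational(22953032359, 59575930990) ≈ 0.38527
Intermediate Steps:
Function('T')(P) = Mul(Rational(-1, 5), P) (Function('T')(P) = Mul(Rational(-1, 5), Mul(Pow(P, 2), Pow(P, -1))) = Mul(Rational(-1, 5), P))
Add(Mul(Mul(-1, -132090), Pow(342814, -1)), Mul(Function('T')(Mul(-2, Add(-2, -11))), Pow(139028, -1))) = Add(Mul(Mul(-1, -132090), Pow(342814, -1)), Mul(Mul(Rational(-1, 5), Mul(-2, Add(-2, -11))), Pow(139028, -1))) = Add(Mul(132090, Rational(1, 342814)), Mul(Mul(Rational(-1, 5), Mul(-2, -13)), Rational(1, 139028))) = Add(Rational(66045, 171407), Mul(Mul(Rational(-1, 5), 26), Rational(1, 139028))) = Add(Rational(66045, 171407), Mul(Rational(-26, 5), Rational(1, 139028))) = Add(Rational(66045, 171407), Rational(-13, 347570)) = Rational(22953032359, 59575930990)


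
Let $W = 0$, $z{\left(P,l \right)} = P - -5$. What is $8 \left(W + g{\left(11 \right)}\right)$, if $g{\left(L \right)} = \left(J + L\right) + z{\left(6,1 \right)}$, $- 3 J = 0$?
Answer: $176$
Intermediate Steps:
$J = 0$ ($J = \left(- \frac{1}{3}\right) 0 = 0$)
$z{\left(P,l \right)} = 5 + P$ ($z{\left(P,l \right)} = P + 5 = 5 + P$)
$g{\left(L \right)} = 11 + L$ ($g{\left(L \right)} = \left(0 + L\right) + \left(5 + 6\right) = L + 11 = 11 + L$)
$8 \left(W + g{\left(11 \right)}\right) = 8 \left(0 + \left(11 + 11\right)\right) = 8 \left(0 + 22\right) = 8 \cdot 22 = 176$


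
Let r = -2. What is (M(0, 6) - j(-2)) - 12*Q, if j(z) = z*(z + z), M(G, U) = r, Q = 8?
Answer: -106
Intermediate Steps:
M(G, U) = -2
j(z) = 2*z² (j(z) = z*(2*z) = 2*z²)
(M(0, 6) - j(-2)) - 12*Q = (-2 - 2*(-2)²) - 12*8 = (-2 - 2*4) - 96 = (-2 - 1*8) - 96 = (-2 - 8) - 96 = -10 - 96 = -106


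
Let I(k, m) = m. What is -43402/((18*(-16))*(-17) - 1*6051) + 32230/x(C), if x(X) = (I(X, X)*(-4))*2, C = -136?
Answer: 42223513/628320 ≈ 67.201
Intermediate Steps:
x(X) = -8*X (x(X) = (X*(-4))*2 = -4*X*2 = -8*X)
-43402/((18*(-16))*(-17) - 1*6051) + 32230/x(C) = -43402/((18*(-16))*(-17) - 1*6051) + 32230/((-8*(-136))) = -43402/(-288*(-17) - 6051) + 32230/1088 = -43402/(4896 - 6051) + 32230*(1/1088) = -43402/(-1155) + 16115/544 = -43402*(-1/1155) + 16115/544 = 43402/1155 + 16115/544 = 42223513/628320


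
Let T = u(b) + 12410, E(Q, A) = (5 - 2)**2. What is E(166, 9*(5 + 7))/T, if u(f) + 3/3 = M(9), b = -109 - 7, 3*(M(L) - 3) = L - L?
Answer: 9/12412 ≈ 0.00072510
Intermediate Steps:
M(L) = 3 (M(L) = 3 + (L - L)/3 = 3 + (1/3)*0 = 3 + 0 = 3)
b = -116
u(f) = 2 (u(f) = -1 + 3 = 2)
E(Q, A) = 9 (E(Q, A) = 3**2 = 9)
T = 12412 (T = 2 + 12410 = 12412)
E(166, 9*(5 + 7))/T = 9/12412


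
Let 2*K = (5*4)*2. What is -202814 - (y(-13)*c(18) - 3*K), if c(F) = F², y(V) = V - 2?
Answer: -197894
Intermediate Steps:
y(V) = -2 + V
K = 20 (K = ((5*4)*2)/2 = (20*2)/2 = (½)*40 = 20)
-202814 - (y(-13)*c(18) - 3*K) = -202814 - ((-2 - 13)*18² - 3*20) = -202814 - (-15*324 - 60) = -202814 - (-4860 - 60) = -202814 - 1*(-4920) = -202814 + 4920 = -197894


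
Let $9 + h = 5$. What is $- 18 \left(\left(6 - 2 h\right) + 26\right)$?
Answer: $-720$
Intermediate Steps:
$h = -4$ ($h = -9 + 5 = -4$)
$- 18 \left(\left(6 - 2 h\right) + 26\right) = - 18 \left(\left(6 - -8\right) + 26\right) = - 18 \left(\left(6 + 8\right) + 26\right) = - 18 \left(14 + 26\right) = \left(-18\right) 40 = -720$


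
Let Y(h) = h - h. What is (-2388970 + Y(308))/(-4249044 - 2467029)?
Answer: 2388970/6716073 ≈ 0.35571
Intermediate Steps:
Y(h) = 0
(-2388970 + Y(308))/(-4249044 - 2467029) = (-2388970 + 0)/(-4249044 - 2467029) = -2388970/(-6716073) = -2388970*(-1/6716073) = 2388970/6716073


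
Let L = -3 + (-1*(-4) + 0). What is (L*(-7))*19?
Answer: -133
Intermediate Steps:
L = 1 (L = -3 + (4 + 0) = -3 + 4 = 1)
(L*(-7))*19 = (1*(-7))*19 = -7*19 = -133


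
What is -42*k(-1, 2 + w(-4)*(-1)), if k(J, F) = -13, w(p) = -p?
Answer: 546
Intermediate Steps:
-42*k(-1, 2 + w(-4)*(-1)) = -42*(-13) = 546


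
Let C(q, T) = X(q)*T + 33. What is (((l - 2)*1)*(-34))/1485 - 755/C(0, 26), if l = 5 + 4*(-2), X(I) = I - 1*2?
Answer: 224881/5643 ≈ 39.851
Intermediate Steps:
X(I) = -2 + I (X(I) = I - 2 = -2 + I)
l = -3 (l = 5 - 8 = -3)
C(q, T) = 33 + T*(-2 + q) (C(q, T) = (-2 + q)*T + 33 = T*(-2 + q) + 33 = 33 + T*(-2 + q))
(((l - 2)*1)*(-34))/1485 - 755/C(0, 26) = (((-3 - 2)*1)*(-34))/1485 - 755/(33 + 26*(-2 + 0)) = (-5*1*(-34))*(1/1485) - 755/(33 + 26*(-2)) = -5*(-34)*(1/1485) - 755/(33 - 52) = 170*(1/1485) - 755/(-19) = 34/297 - 755*(-1/19) = 34/297 + 755/19 = 224881/5643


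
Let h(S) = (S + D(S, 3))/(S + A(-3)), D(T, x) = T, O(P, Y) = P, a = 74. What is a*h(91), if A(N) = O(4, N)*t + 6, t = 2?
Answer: 1924/15 ≈ 128.27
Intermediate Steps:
A(N) = 14 (A(N) = 4*2 + 6 = 8 + 6 = 14)
h(S) = 2*S/(14 + S) (h(S) = (S + S)/(S + 14) = (2*S)/(14 + S) = 2*S/(14 + S))
a*h(91) = 74*(2*91/(14 + 91)) = 74*(2*91/105) = 74*(2*91*(1/105)) = 74*(26/15) = 1924/15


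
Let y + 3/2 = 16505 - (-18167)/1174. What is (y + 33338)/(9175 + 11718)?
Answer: 1721532/721423 ≈ 2.3863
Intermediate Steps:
y = 9696638/587 (y = -3/2 + (16505 - (-18167)/1174) = -3/2 + (16505 - 1*(-18167/1174)) = -3/2 + (16505 + 18167/1174) = -3/2 + 19395037/1174 = 9696638/587 ≈ 16519.)
(y + 33338)/(9175 + 11718) = (9696638/587 + 33338)/(9175 + 11718) = (29266044/587)/20893 = (29266044/587)*(1/20893) = 1721532/721423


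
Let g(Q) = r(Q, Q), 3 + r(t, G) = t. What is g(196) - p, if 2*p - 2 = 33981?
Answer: -33597/2 ≈ -16799.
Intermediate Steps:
p = 33983/2 (p = 1 + (1/2)*33981 = 1 + 33981/2 = 33983/2 ≈ 16992.)
r(t, G) = -3 + t
g(Q) = -3 + Q
g(196) - p = (-3 + 196) - 1*33983/2 = 193 - 33983/2 = -33597/2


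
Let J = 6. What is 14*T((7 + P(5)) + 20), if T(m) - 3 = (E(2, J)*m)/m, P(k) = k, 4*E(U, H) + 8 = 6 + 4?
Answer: 49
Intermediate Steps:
E(U, H) = ½ (E(U, H) = -2 + (6 + 4)/4 = -2 + (¼)*10 = -2 + 5/2 = ½)
T(m) = 7/2 (T(m) = 3 + (m/2)/m = 3 + ½ = 7/2)
14*T((7 + P(5)) + 20) = 14*(7/2) = 49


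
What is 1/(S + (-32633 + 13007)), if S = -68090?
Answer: -1/87716 ≈ -1.1400e-5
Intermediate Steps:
1/(S + (-32633 + 13007)) = 1/(-68090 + (-32633 + 13007)) = 1/(-68090 - 19626) = 1/(-87716) = -1/87716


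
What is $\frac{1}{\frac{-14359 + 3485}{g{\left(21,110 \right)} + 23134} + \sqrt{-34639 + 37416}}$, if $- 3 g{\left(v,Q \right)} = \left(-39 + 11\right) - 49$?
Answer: $\frac{2266543938}{13404435216773} + \frac{4827331441 \sqrt{2777}}{13404435216773} \approx 0.019147$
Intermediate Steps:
$g{\left(v,Q \right)} = \frac{77}{3}$ ($g{\left(v,Q \right)} = - \frac{\left(-39 + 11\right) - 49}{3} = - \frac{-28 - 49}{3} = \left(- \frac{1}{3}\right) \left(-77\right) = \frac{77}{3}$)
$\frac{1}{\frac{-14359 + 3485}{g{\left(21,110 \right)} + 23134} + \sqrt{-34639 + 37416}} = \frac{1}{\frac{-14359 + 3485}{\frac{77}{3} + 23134} + \sqrt{-34639 + 37416}} = \frac{1}{- \frac{10874}{\frac{69479}{3}} + \sqrt{2777}} = \frac{1}{\left(-10874\right) \frac{3}{69479} + \sqrt{2777}} = \frac{1}{- \frac{32622}{69479} + \sqrt{2777}}$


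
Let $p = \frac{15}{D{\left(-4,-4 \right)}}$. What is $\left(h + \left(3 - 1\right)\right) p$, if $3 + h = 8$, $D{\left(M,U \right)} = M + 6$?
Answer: $\frac{105}{2} \approx 52.5$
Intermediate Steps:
$D{\left(M,U \right)} = 6 + M$
$h = 5$ ($h = -3 + 8 = 5$)
$p = \frac{15}{2}$ ($p = \frac{15}{6 - 4} = \frac{15}{2} \approx 7.5$)
$\left(h + \left(3 - 1\right)\right) p = \left(5 + \left(3 - 1\right)\right) \frac{15}{2} = \left(5 + 2\right) \frac{15}{2} = 7 \cdot \frac{15}{2} = \frac{105}{2}$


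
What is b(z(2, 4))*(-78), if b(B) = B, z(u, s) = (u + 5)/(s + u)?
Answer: -91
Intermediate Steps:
z(u, s) = (5 + u)/(s + u)
b(z(2, 4))*(-78) = ((5 + 2)/(4 + 2))*(-78) = (7/6)*(-78) = -91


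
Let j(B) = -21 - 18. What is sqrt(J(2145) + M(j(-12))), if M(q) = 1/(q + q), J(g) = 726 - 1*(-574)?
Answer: sqrt(7909122)/78 ≈ 36.055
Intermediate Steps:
j(B) = -39
J(g) = 1300 (J(g) = 726 + 574 = 1300)
M(q) = 1/(2*q)
sqrt(J(2145) + M(j(-12))) = sqrt(1300 + (1/2)/(-39)) = sqrt(1300 + (1/2)*(-1/39)) = sqrt(1300 - 1/78) = sqrt(101399/78) = sqrt(7909122)/78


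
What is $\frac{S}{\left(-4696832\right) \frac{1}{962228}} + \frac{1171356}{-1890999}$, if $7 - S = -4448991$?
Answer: $- \frac{337303271542400027}{370071025632} \approx -9.1146 \cdot 10^{5}$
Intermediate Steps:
$S = 4448998$ ($S = 7 - -4448991 = 7 + 4448991 = 4448998$)
$\frac{S}{\left(-4696832\right) \frac{1}{962228}} + \frac{1171356}{-1890999} = \frac{4448998}{\left(-4696832\right) \frac{1}{962228}} + \frac{1171356}{-1890999} = \frac{4448998}{\left(-4696832\right) \frac{1}{962228}} + 1171356 \left(- \frac{1}{1890999}\right) = \frac{4448998}{- \frac{1174208}{240557}} - \frac{390452}{630333} = 4448998 \left(- \frac{240557}{1174208}\right) - \frac{390452}{630333} = - \frac{535118805943}{587104} - \frac{390452}{630333} = - \frac{337303271542400027}{370071025632}$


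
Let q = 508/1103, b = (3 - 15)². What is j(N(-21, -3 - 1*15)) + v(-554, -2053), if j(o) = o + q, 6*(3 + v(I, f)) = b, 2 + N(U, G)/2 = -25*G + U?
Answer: 965633/1103 ≈ 875.46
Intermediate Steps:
b = 144 (b = (-12)² = 144)
q = 508/1103 (q = 508*(1/1103) = 508/1103 ≈ 0.46056)
N(U, G) = -4 - 50*G + 2*U (N(U, G) = -4 + 2*(-25*G + U) = -4 + 2*(U - 25*G) = -4 + (-50*G + 2*U) = -4 - 50*G + 2*U)
v(I, f) = 21 (v(I, f) = -3 + (⅙)*144 = -3 + 24 = 21)
j(o) = 508/1103 + o (j(o) = o + 508/1103 = 508/1103 + o)
j(N(-21, -3 - 1*15)) + v(-554, -2053) = (508/1103 + (-4 - 50*(-3 - 1*15) + 2*(-21))) + 21 = (508/1103 + (-4 - 50*(-3 - 15) - 42)) + 21 = (508/1103 + (-4 - 50*(-18) - 42)) + 21 = (508/1103 + (-4 + 900 - 42)) + 21 = (508/1103 + 854) + 21 = 942470/1103 + 21 = 965633/1103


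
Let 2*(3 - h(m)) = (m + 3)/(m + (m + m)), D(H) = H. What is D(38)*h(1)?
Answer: 266/3 ≈ 88.667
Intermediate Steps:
h(m) = 3 - (3 + m)/(6*m) (h(m) = 3 - (m + 3)/(2*(m + (m + m))) = 3 - (3 + m)/(2*(m + 2*m)) = 3 - (3 + m)/(2*(3*m)) = 3 - (3 + m)*1/(3*m)/2 = 3 - (3 + m)/(6*m))
D(38)*h(1) = 38*((⅙)*(-3 + 17*1)/1) = 38*((⅙)*1*(-3 + 17)) = 38*((⅙)*1*14) = 38*(7/3) = 266/3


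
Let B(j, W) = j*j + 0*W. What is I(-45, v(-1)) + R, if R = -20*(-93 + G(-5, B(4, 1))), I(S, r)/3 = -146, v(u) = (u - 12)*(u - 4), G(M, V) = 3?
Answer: 1362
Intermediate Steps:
B(j, W) = j² (B(j, W) = j² + 0 = j²)
v(u) = (-12 + u)*(-4 + u)
I(S, r) = -438 (I(S, r) = 3*(-146) = -438)
R = 1800 (R = -20*(-93 + 3) = -20*(-90) = 1800)
I(-45, v(-1)) + R = -438 + 1800 = 1362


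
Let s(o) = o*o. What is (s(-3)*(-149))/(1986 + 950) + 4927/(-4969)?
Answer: -21129101/14588984 ≈ -1.4483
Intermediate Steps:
s(o) = o²
(s(-3)*(-149))/(1986 + 950) + 4927/(-4969) = ((-3)²*(-149))/(1986 + 950) + 4927/(-4969) = (9*(-149))/2936 + 4927*(-1/4969) = -1341*1/2936 - 4927/4969 = -1341/2936 - 4927/4969 = -21129101/14588984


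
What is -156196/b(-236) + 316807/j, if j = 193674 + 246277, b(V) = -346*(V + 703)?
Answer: 59954447535/35544081241 ≈ 1.6868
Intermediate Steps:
b(V) = -243238 - 346*V (b(V) = -346*(703 + V) = -243238 - 346*V)
j = 439951
-156196/b(-236) + 316807/j = -156196/(-243238 - 346*(-236)) + 316807/439951 = -156196/(-243238 + 81656) + 316807*(1/439951) = -156196/(-161582) + 316807/439951 = -156196*(-1/161582) + 316807/439951 = 78098/80791 + 316807/439951 = 59954447535/35544081241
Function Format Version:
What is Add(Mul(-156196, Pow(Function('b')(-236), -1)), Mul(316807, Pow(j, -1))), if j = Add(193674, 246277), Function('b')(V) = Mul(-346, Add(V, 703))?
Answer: Rational(59954447535, 35544081241) ≈ 1.6868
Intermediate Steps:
Function('b')(V) = Add(-243238, Mul(-346, V)) (Function('b')(V) = Mul(-346, Add(703, V)) = Add(-243238, Mul(-346, V)))
j = 439951
Add(Mul(-156196, Pow(Function('b')(-236), -1)), Mul(316807, Pow(j, -1))) = Add(Mul(-156196, Pow(Add(-243238, Mul(-346, -236)), -1)), Mul(316807, Pow(439951, -1))) = Add(Mul(-156196, Pow(Add(-243238, 81656), -1)), Mul(316807, Rational(1, 439951))) = Add(Mul(-156196, Pow(-161582, -1)), Rational(316807, 439951)) = Add(Mul(-156196, Rational(-1, 161582)), Rational(316807, 439951)) = Add(Rational(78098, 80791), Rational(316807, 439951)) = Rational(59954447535, 35544081241)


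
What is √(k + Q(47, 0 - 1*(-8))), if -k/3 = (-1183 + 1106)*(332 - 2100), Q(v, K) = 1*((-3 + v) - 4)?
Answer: 4*I*√25523 ≈ 639.04*I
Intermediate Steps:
Q(v, K) = -7 + v (Q(v, K) = 1*(-7 + v) = -7 + v)
k = -408408 (k = -3*(-1183 + 1106)*(332 - 2100) = -(-231)*(-1768) = -3*136136 = -408408)
√(k + Q(47, 0 - 1*(-8))) = √(-408408 + (-7 + 47)) = √(-408408 + 40) = √(-408368) = 4*I*√25523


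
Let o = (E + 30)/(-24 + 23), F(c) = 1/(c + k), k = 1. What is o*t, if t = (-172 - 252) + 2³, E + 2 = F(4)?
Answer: 58656/5 ≈ 11731.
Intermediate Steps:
F(c) = 1/(1 + c) (F(c) = 1/(c + 1) = 1/(1 + c))
E = -9/5 (E = -2 + 1/(1 + 4) = -2 + 1/5 = -2 + ⅕ = -9/5 ≈ -1.8000)
t = -416 (t = -424 + 8 = -416)
o = -141/5 (o = (-9/5 + 30)/(-24 + 23) = (141/5)/(-1) = (141/5)*(-1) = -141/5 ≈ -28.200)
o*t = -141/5*(-416) = 58656/5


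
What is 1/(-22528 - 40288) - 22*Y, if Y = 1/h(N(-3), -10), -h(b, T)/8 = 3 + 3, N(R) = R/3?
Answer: 86369/188448 ≈ 0.45832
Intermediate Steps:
N(R) = R/3 (N(R) = R*(⅓) = R/3)
h(b, T) = -48 (h(b, T) = -8*(3 + 3) = -8*6 = -48)
Y = -1/48 (Y = 1/(-48) = -1/48 ≈ -0.020833)
1/(-22528 - 40288) - 22*Y = 1/(-22528 - 40288) - 22*(-1/48) = 1/(-62816) + 11/24 = -1/62816 + 11/24 = 86369/188448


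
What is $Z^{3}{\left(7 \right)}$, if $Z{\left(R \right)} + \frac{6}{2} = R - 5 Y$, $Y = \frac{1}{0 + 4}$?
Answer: $\frac{1331}{64} \approx 20.797$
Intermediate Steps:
$Y = \frac{1}{4} \approx 0.25$
$Z{\left(R \right)} = - \frac{17}{4} + R$ ($Z{\left(R \right)} = -3 + \left(R - \frac{5}{4}\right) = -3 + \left(- \frac{5}{4} + R\right) = - \frac{17}{4} + R$)
$Z^{3}{\left(7 \right)} = \left(- \frac{17}{4} + 7\right)^{3} = \left(\frac{11}{4}\right)^{3} = \frac{1331}{64}$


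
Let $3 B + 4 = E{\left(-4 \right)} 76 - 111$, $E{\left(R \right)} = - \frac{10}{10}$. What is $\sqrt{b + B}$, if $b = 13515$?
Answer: $\frac{\sqrt{121062}}{3} \approx 115.98$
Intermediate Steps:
$E{\left(R \right)} = -1$ ($E{\left(R \right)} = \left(-10\right) \frac{1}{10} = -1$)
$B = - \frac{191}{3}$ ($B = - \frac{4}{3} + \frac{\left(-1\right) 76 - 111}{3} = - \frac{4}{3} + \frac{-76 - 111}{3} = - \frac{4}{3} + \frac{1}{3} \left(-187\right) = - \frac{4}{3} - \frac{187}{3} = - \frac{191}{3} \approx -63.667$)
$\sqrt{b + B} = \sqrt{13515 - \frac{191}{3}} = \sqrt{\frac{40354}{3}} = \frac{\sqrt{121062}}{3}$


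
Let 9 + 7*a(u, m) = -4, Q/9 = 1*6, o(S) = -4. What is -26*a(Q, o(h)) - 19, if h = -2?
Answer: 205/7 ≈ 29.286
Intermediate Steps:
Q = 54 (Q = 9*(1*6) = 9*6 = 54)
a(u, m) = -13/7 (a(u, m) = -9/7 + (1/7)*(-4) = -9/7 - 4/7 = -13/7)
-26*a(Q, o(h)) - 19 = -26*(-13/7) - 19 = 338/7 - 19 = 205/7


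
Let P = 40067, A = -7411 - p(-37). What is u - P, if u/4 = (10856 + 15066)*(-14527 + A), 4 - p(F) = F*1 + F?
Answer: -2282835075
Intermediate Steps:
p(F) = 4 - 2*F (p(F) = 4 - (F*1 + F) = 4 - (F + F) = 4 - 2*F)
A = -7489 (A = -7411 - (4 - 2*(-37)) = -7411 - (4 + 74) = -7411 - 1*78 = -7411 - 78 = -7489)
u = -2282795008 (u = 4*((10856 + 15066)*(-14527 - 7489)) = 4*(25922*(-22016)) = 4*(-570698752) = -2282795008)
u - P = -2282795008 - 1*40067 = -2282795008 - 40067 = -2282835075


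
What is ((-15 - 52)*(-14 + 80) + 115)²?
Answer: 18550249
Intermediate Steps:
((-15 - 52)*(-14 + 80) + 115)² = (-67*66 + 115)² = (-4422 + 115)² = (-4307)² = 18550249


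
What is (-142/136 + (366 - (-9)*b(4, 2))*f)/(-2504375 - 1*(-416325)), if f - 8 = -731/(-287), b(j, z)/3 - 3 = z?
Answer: -103103459/40750383800 ≈ -0.0025301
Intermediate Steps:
b(j, z) = 9 + 3*z
f = 3027/287 (f = 8 - 731/(-287) = 8 - 731*(-1/287) = 8 + 731/287 = 3027/287 ≈ 10.547)
(-142/136 + (366 - (-9)*b(4, 2))*f)/(-2504375 - 1*(-416325)) = (-142/136 + (366 - (-9)*(9 + 3*2))*(3027/287))/(-2504375 - 1*(-416325)) = (-142*1/136 + (366 - (-9)*(9 + 6))*(3027/287))/(-2504375 + 416325) = (-71/68 + (366 - (-9)*15)*(3027/287))/(-2088050) = (-71/68 + (366 - 1*(-135))*(3027/287))*(-1/2088050) = (-71/68 + (366 + 135)*(3027/287))*(-1/2088050) = (-71/68 + 501*(3027/287))*(-1/2088050) = (-71/68 + 1516527/287)*(-1/2088050) = (103103459/19516)*(-1/2088050) = -103103459/40750383800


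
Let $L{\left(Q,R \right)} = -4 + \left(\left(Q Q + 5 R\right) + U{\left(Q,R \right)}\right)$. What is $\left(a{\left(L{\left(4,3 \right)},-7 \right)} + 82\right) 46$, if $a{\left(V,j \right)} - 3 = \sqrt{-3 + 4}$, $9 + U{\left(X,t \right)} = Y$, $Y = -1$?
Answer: $3956$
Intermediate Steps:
$U{\left(X,t \right)} = -10$ ($U{\left(X,t \right)} = -9 - 1 = -10$)
$L{\left(Q,R \right)} = -14 + Q^{2} + 5 R$ ($L{\left(Q,R \right)} = -4 - \left(10 - 5 R - Q Q\right) = -4 - \left(10 - Q^{2} - 5 R\right) = -4 + \left(-10 + Q^{2} + 5 R\right) = -14 + Q^{2} + 5 R$)
$a{\left(V,j \right)} = 4$ ($a{\left(V,j \right)} = 3 + \sqrt{-3 + 4} = 3 + \sqrt{1} = 3 + 1 = 4$)
$\left(a{\left(L{\left(4,3 \right)},-7 \right)} + 82\right) 46 = \left(4 + 82\right) 46 = 86 \cdot 46 = 3956$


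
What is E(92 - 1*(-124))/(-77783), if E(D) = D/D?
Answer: -1/77783 ≈ -1.2856e-5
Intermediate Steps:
E(D) = 1
E(92 - 1*(-124))/(-77783) = 1/(-77783) = 1*(-1/77783) = -1/77783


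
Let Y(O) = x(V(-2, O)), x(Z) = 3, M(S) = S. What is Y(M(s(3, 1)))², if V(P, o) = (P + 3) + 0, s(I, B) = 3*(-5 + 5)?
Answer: 9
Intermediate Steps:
s(I, B) = 0 (s(I, B) = 3*0 = 0)
V(P, o) = 3 + P (V(P, o) = (3 + P) + 0 = 3 + P)
Y(O) = 3
Y(M(s(3, 1)))² = 3² = 9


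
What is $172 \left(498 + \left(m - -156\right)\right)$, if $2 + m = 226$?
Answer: $151016$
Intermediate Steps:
$m = 224$ ($m = -2 + 226 = 224$)
$172 \left(498 + \left(m - -156\right)\right) = 172 \left(498 + \left(224 - -156\right)\right) = 172 \left(498 + \left(224 + 156\right)\right) = 172 \left(498 + 380\right) = 172 \cdot 878 = 151016$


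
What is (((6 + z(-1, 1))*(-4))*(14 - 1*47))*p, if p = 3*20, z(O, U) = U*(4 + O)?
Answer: 71280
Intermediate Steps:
p = 60
(((6 + z(-1, 1))*(-4))*(14 - 1*47))*p = (((6 + 1*(4 - 1))*(-4))*(14 - 1*47))*60 = (((6 + 1*3)*(-4))*(14 - 47))*60 = (((6 + 3)*(-4))*(-33))*60 = ((9*(-4))*(-33))*60 = -36*(-33)*60 = 1188*60 = 71280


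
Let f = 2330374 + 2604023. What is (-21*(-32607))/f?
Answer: 228249/1644799 ≈ 0.13877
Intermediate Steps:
f = 4934397
(-21*(-32607))/f = -21*(-32607)/4934397 = 684747*(1/4934397) = 228249/1644799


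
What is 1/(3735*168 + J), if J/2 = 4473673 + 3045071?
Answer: 1/15664968 ≈ 6.3837e-8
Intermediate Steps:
J = 15037488 (J = 2*(4473673 + 3045071) = 2*7518744 = 15037488)
1/(3735*168 + J) = 1/(3735*168 + 15037488) = 1/(627480 + 15037488) = 1/15664968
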